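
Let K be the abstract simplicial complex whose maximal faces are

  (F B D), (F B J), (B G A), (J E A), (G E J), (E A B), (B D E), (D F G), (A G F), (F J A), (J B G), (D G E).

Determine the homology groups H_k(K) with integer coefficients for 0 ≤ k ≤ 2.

We work with the vertex ordering A < B < D < E < F < G < J. The simplices of K, each written with vertices in increasing order, are:

  0-simplices (7): A, B, D, E, F, G, J
  1-simplices (18): AB, AE, AF, AG, AJ, BD, BE, BF, BG, BJ, DE, DF, DG, EG, EJ, FG, FJ, GJ
  2-simplices (12): ABE, ABG, AEJ, AFG, AFJ, BDE, BDF, BFJ, BGJ, DEG, DFG, EGJ

giving chain groups C_0 ≅ Z^7, C_1 ≅ Z^18, C_2 ≅ Z^12.

Boundary ∂_1: C_1 → C_0 sends each edge [p,q] (with p < q) to q − p.
The resulting 7×18 matrix has rank 6, and its Smith normal form has invariant factors (1,1,1,1,1,1).

The boundary map ∂_2: C_2 → C_1 acts by ∂[p,q,r] = [q,r] − [p,r] + [p,q]. For instance
  ∂AEJ = EJ − AJ + AE,
  ∂AFJ = FJ − AJ + AF.
As a 18×12 matrix over Z this has rank 12, with invariant factors (1,1,1,1,1,1,1,1,1,1,1,2).

Computing H_k = (kernel of ∂_k) / (image of ∂_{k+1}):

  H_0: rank C_0 − rank ∂_1 = 7 − 6 = 1, and the invariant factors of ∂_1 are all 1, so H_0 = Z.
  H_1: rank ker ∂_1 − rank ∂_2 = (18 − 6) − 12 = 0, and ∂_2 has invariant factor 2 > 1, so H_1 = Z/2.
  H_2: rank ker ∂_2 − rank ∂_3 = (12 − 12) − 0 = 0, and there is no ∂_3, so H_2 = 0.

H_0 = Z,  H_1 = Z/2,  H_2 = 0.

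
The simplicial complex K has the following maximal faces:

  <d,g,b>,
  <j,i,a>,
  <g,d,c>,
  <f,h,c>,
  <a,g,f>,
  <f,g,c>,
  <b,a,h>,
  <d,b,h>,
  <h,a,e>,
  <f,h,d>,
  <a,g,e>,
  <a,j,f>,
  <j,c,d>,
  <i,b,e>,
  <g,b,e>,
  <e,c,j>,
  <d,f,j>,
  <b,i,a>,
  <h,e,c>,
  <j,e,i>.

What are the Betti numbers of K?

b_0 = 1, b_1 = 1, b_2 = 0.

Fix the vertex order a < b < c < d < e < f < g < h < i < j and write every simplex with vertices in increasing order. Then dim K = 2 and the simplices of K are:

  0-simplices (10): a, b, c, d, e, f, g, h, i, j
  1-simplices (30): ab, ae, af, ag, ah, ai, aj, bd, be, bg, bh, bi, cd, ce, cf, cg, ch, cj, df, dg, dh, dj, eg, eh, ei, ej, fg, fh, fj, ij
  2-simplices (20): abh, abi, aeg, aeh, afg, afj, aij, bdg, bdh, beg, bei, cdg, cdj, ceh, cej, cfg, cfh, dfh, dfj, eij

so the chain groups are C_0 ≅ Z^10, C_1 ≅ Z^30, C_2 ≅ Z^20.

∂_1: C_1 → C_0 sends each edge [p,q] (with p < q) to q − p. For instance
  ∂ah = h − a.
This gives a 10×30 integer matrix of rank 9; reducing to Smith normal form yields diagonal entries (1,1,1,1,1,1,1,1,1).

Boundary ∂_2: C_2 → C_1 maps a triangle to the signed sum of its edges. For instance
  ∂dfj = fj − dj + df,
  ∂ceh = eh − ch + ce.
This gives a 30×20 integer matrix of rank 20; reducing to Smith normal form yields diagonal entries (1,1,1,1,1,1,1,1,1,1,1,1,1,1,1,1,1,1,1,2).

Reading off H_k = ker ∂_k / im ∂_{k+1}:

  H_0: rank C_0 − rank ∂_1 = 10 − 9 = 1, and the invariant factors of ∂_1 are all 1, so H_0 ≅ Z.
  H_1: rank ker ∂_1 − rank ∂_2 = (30 − 9) − 20 = 1, and ∂_2 has invariant factor 2 > 1, so H_1 ≅ Z × Z/2.
  H_2: rank ker ∂_2 − rank ∂_3 = (20 − 20) − 0 = 0, and there is no ∂_3, so H_2 ≅ 0.

Hence the Betti numbers are b_0 = 1, b_1 = 1, b_2 = 0.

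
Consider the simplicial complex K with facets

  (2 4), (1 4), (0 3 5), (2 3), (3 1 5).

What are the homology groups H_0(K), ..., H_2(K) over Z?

We work with the vertex ordering 0 < 1 < 2 < 3 < 4 < 5. The simplices of K, each written with vertices in increasing order, are:

  0-simplices (6): [0], [1], [2], [3], [4], [5]
  1-simplices (8): [0,3], [0,5], [1,3], [1,4], [1,5], [2,3], [2,4], [3,5]
  2-simplices (2): [0,3,5], [1,3,5]

giving chain groups C_0 ≅ Z^6, C_1 ≅ Z^8, C_2 ≅ Z^2.

Boundary ∂_1: C_1 → C_0 is given by ∂[p,q] = [q] − [p]. For instance
  ∂[1,5] = [5] − [1].
As a 6×8 matrix over Z this has rank 5, with invariant factors (1,1,1,1,1).

∂_2: C_2 → C_1 acts by ∂[p,q,r] = [q,r] − [p,r] + [p,q]. For instance
  ∂[1,3,5] = [3,5] − [1,5] + [1,3],
  ∂[0,3,5] = [3,5] − [0,5] + [0,3].
The 8×2 boundary matrix has rank 2 and Smith normal form diag(1,1).

Now H_k = ker ∂_k / im ∂_{k+1}, so:

  H_0: rank C_0 − rank ∂_1 = 6 − 5 = 1, and the invariant factors of ∂_1 are all 1, so H_0 = Z.
  H_1: rank ker ∂_1 − rank ∂_2 = (8 − 5) − 2 = 1, and the invariant factors of ∂_2 are all 1, so H_1 = Z.
  H_2: rank ker ∂_2 − rank ∂_3 = (2 − 2) − 0 = 0, and there is no ∂_3, so H_2 = 0.

H_0 = Z,  H_1 = Z,  H_2 = 0.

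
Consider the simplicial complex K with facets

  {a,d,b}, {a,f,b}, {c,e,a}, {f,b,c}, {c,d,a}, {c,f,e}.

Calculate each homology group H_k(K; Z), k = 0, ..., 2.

Fix the vertex order a < b < c < d < e < f and write every simplex with vertices in increasing order. Then dim K = 2 and the simplices of K are:

  0-simplices (6): a, b, c, d, e, f
  1-simplices (12): ab, ac, ad, ae, af, bc, bd, bf, cd, ce, cf, ef
  2-simplices (6): abd, abf, acd, ace, bcf, cef

Hence C_0 ≅ Z^6, C_1 ≅ Z^12, C_2 ≅ Z^6.

Boundary ∂_1: C_1 → C_0 is given by ∂[p,q] = [q] − [p]. For instance
  ∂cf = f − c.
This gives a 6×12 integer matrix of rank 5; reducing to Smith normal form yields diagonal entries (1,1,1,1,1).

Boundary ∂_2: C_2 → C_1 acts by ∂[p,q,r] = [q,r] − [p,r] + [p,q]. For instance
  ∂ace = ce − ae + ac,
  ∂acd = cd − ad + ac.
The 12×6 boundary matrix has rank 6 and Smith normal form diag(1,1,1,1,1,1).

Reading off H_k = ker ∂_k / im ∂_{k+1}:

  H_0: rank C_0 − rank ∂_1 = 6 − 5 = 1, and the invariant factors of ∂_1 are all 1, so H_0 = Z.
  H_1: rank ker ∂_1 − rank ∂_2 = (12 − 5) − 6 = 1, and the invariant factors of ∂_2 are all 1, so H_1 = Z.
  H_2: rank ker ∂_2 − rank ∂_3 = (6 − 6) − 0 = 0, and there is no ∂_3, so H_2 = 0.

As a check, the Euler characteristic is 6 − 12 + 6 = 0, which agrees with 1 − 1 + 0 = 0.

H_0 = Z,  H_1 = Z,  H_2 = 0.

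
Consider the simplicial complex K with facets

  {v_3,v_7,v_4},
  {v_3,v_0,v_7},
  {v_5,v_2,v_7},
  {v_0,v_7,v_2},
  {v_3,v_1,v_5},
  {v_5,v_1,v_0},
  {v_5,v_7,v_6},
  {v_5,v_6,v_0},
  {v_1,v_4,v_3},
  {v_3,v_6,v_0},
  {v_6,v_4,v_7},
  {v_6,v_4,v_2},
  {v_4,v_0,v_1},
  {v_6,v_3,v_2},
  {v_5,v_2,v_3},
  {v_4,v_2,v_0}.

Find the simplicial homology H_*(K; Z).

Fix the vertex order v_0 < v_1 < v_2 < v_3 < v_4 < v_5 < v_6 < v_7 and write every simplex with vertices in increasing order. Then dim K = 2 and the simplices of K are:

  0-simplices (8): [v_0], [v_1], [v_2], [v_3], [v_4], [v_5], [v_6], [v_7]
  1-simplices (24): (24 of them)
  2-simplices (16): (16 of them)

so the chain groups are C_0 ≅ Z^8, C_1 ≅ Z^24, C_2 ≅ Z^16.

Boundary ∂_1: C_1 → C_0 maps an edge to its endpoints' difference, ∂[p,q] = q − p. For instance
  ∂[v_0,v_5] = [v_5] − [v_0].
As a 8×24 matrix over Z this has rank 7, with invariant factors (1,1,1,1,1,1,1).

The boundary map ∂_2: C_2 → C_1 maps a triangle to the signed sum of its edges. For instance
  ∂[v_0,v_1,v_4] = [v_1,v_4] − [v_0,v_4] + [v_0,v_1],
  ∂[v_2,v_3,v_6] = [v_3,v_6] − [v_2,v_6] + [v_2,v_3].
As a 24×16 matrix over Z this has rank 15, with invariant factors (1,1,1,1,1,1,1,1,1,1,1,1,1,1,1).

Computing H_k = (kernel of ∂_k) / (image of ∂_{k+1}):

  H_0: rank C_0 − rank ∂_1 = 8 − 7 = 1, and the invariant factors of ∂_1 are all 1, so H_0 = Z.
  H_1: rank ker ∂_1 − rank ∂_2 = (24 − 7) − 15 = 2, and the invariant factors of ∂_2 are all 1, so H_1 = Z^2.
  H_2: rank ker ∂_2 − rank ∂_3 = (16 − 15) − 0 = 1, and there is no ∂_3, so H_2 = Z.

(K is a triangulation of the torus T^2.)

H_0 ≅ Z,  H_1 ≅ Z^2,  H_2 ≅ Z.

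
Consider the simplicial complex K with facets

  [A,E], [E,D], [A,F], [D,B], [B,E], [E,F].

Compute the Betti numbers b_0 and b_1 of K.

b_0 = 1, b_1 = 2.

K has 5 vertices, 6 edges.
rank ∂_0 = 0, rank ∂_1 = 4 ⇒ b_0 = 5 − 0 − 4 = 1; all invariant factors of ∂_1 are 1 so no torsion. So H_0 = Z.
rank ∂_1 = 4, rank ∂_2 = 0 ⇒ b_1 = 6 − 4 − 0 = 2. So H_1 = Z^2.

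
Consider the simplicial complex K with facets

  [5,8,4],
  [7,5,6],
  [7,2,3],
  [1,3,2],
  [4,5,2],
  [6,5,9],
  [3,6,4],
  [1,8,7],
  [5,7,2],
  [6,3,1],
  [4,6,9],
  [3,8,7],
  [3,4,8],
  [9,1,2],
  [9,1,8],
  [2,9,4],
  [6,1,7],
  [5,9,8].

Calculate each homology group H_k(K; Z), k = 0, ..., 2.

K has 9 vertices, 27 edges, 18 triangles.
rank ∂_0 = 0, rank ∂_1 = 8 ⇒ b_0 = 9 − 0 − 8 = 1; all invariant factors of ∂_1 are 1 so no torsion. So H_0 ≅ Z.
rank ∂_1 = 8, rank ∂_2 = 18 ⇒ b_1 = 27 − 8 − 18 = 1; ∂_2 has invariant factor(s) [2] giving torsion. So H_1 ≅ Z ⊕ Z/2Z.
rank ∂_2 = 18, rank ∂_3 = 0 ⇒ b_2 = 18 − 18 − 0 = 0. So H_2 ≅ 0.

H_0 ≅ Z,  H_1 ≅ Z ⊕ Z/2Z,  H_2 = 0.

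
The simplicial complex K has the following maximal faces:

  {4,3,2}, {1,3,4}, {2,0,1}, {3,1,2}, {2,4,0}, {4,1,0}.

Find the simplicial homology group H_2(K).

Order the vertices as 0 < 1 < 2 < 3 < 4. Listing each simplex with vertices in this order, K has dimension 2 with simplices:

  0-simplices (5): [0], [1], [2], [3], [4]
  1-simplices (9): [0,1], [0,2], [0,4], [1,2], [1,3], [1,4], [2,3], [2,4], [3,4]
  2-simplices (6): [0,1,2], [0,1,4], [0,2,4], [1,2,3], [1,3,4], [2,3,4]

so the chain groups are C_0 ≅ Z^5, C_1 ≅ Z^9, C_2 ≅ Z^6.

Boundary ∂_1: C_1 → C_0 maps an edge to its endpoints' difference, ∂[p,q] = q − p. For instance
  ∂[1,4] = [4] − [1].
The resulting 5×9 matrix has rank 4, and its Smith normal form has invariant factors (1,1,1,1).

The boundary map ∂_2: C_2 → C_1 sends each 2-simplex [p,q,r] to [q,r] − [p,r] + [p,q]. For instance
  ∂[1,2,3] = [2,3] − [1,3] + [1,2],
  ∂[0,2,4] = [2,4] − [0,4] + [0,2].
This gives a 9×6 integer matrix of rank 5; reducing to Smith normal form yields diagonal entries (1,1,1,1,1).

Reading off H_k = ker ∂_k / im ∂_{k+1}:

  H_2: rank ker ∂_2 − rank ∂_3 = (6 − 5) − 0 = 1, and there is no ∂_3, so H_2 = Z.

H_2 = Z.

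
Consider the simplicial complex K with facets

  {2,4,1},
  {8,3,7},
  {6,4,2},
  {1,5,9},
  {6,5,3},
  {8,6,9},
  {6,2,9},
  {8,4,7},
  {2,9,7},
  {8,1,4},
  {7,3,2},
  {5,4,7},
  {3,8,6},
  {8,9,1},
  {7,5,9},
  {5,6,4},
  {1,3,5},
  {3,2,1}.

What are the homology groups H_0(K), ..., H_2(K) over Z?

H_0 ≅ Z,  H_1 ≅ Z^2,  H_2 ≅ Z.

We work with the vertex ordering 1 < 2 < 3 < 4 < 5 < 6 < 7 < 8 < 9. The simplices of K, each written with vertices in increasing order, are:

  0-simplices (9): [1], [2], [3], [4], [5], [6], [7], [8], [9]
  1-simplices (27): (27 of them)
  2-simplices (18): [1,2,3], [1,2,4], [1,3,5], [1,4,8], [1,5,9], [1,8,9], [2,3,7], [2,4,6], [2,6,9], [2,7,9], [3,5,6], [3,6,8], [3,7,8], [4,5,6], [4,5,7], [4,7,8], [5,7,9], [6,8,9]

so the chain groups are C_0 ≅ Z^9, C_1 ≅ Z^27, C_2 ≅ Z^18.

The boundary map ∂_1: C_1 → C_0 maps an edge to its endpoints' difference, ∂[p,q] = q − p. For instance
  ∂[1,3] = [3] − [1].
The resulting 9×27 matrix has rank 8, and its Smith normal form has invariant factors (1,1,1,1,1,1,1,1).

The boundary map ∂_2: C_2 → C_1 sends each 2-simplex [p,q,r] to [q,r] − [p,r] + [p,q]. For instance
  ∂[1,4,8] = [4,8] − [1,8] + [1,4],
  ∂[4,5,6] = [5,6] − [4,6] + [4,5].
The 27×18 boundary matrix has rank 17 and Smith normal form diag(1,1,1,1,1,1,1,1,1,1,1,1,1,1,1,1,1).

From H_k ≅ ker(∂_k) / im(∂_{k+1}) we obtain:

  H_0: rank C_0 − rank ∂_1 = 9 − 8 = 1, and the invariant factors of ∂_1 are all 1, so H_0 ≅ Z.
  H_1: rank ker ∂_1 − rank ∂_2 = (27 − 8) − 17 = 2, and the invariant factors of ∂_2 are all 1, so H_1 ≅ Z^2.
  H_2: rank ker ∂_2 − rank ∂_3 = (18 − 17) − 0 = 1, and there is no ∂_3, so H_2 ≅ Z.

As a check, the Euler characteristic is 9 − 27 + 18 = 0, which agrees with 1 − 2 + 1 = 0.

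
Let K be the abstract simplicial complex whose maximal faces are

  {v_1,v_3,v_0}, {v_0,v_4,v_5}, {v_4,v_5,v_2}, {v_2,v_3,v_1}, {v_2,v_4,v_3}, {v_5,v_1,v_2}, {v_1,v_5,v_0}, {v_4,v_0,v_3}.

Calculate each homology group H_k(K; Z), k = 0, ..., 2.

H_0 = Z,  H_1 = 0,  H_2 = Z.

Order the vertices as v_0 < v_1 < v_2 < v_3 < v_4 < v_5. Listing each simplex with vertices in this order, K has dimension 2 with simplices:

  0-simplices (6): [v_0], [v_1], [v_2], [v_3], [v_4], [v_5]
  1-simplices (12): [v_0,v_1], [v_0,v_3], [v_0,v_4], [v_0,v_5], [v_1,v_2], [v_1,v_3], [v_1,v_5], [v_2,v_3], [v_2,v_4], [v_2,v_5], [v_3,v_4], [v_4,v_5]
  2-simplices (8): [v_0,v_1,v_3], [v_0,v_1,v_5], [v_0,v_3,v_4], [v_0,v_4,v_5], [v_1,v_2,v_3], [v_1,v_2,v_5], [v_2,v_3,v_4], [v_2,v_4,v_5]

giving chain groups C_0 ≅ Z^6, C_1 ≅ Z^12, C_2 ≅ Z^8.

The boundary map ∂_1: C_1 → C_0 is given by ∂[p,q] = [q] − [p].
This gives a 6×12 integer matrix of rank 5; reducing to Smith normal form yields diagonal entries (1,1,1,1,1).

Boundary ∂_2: C_2 → C_1 acts by ∂[p,q,r] = [q,r] − [p,r] + [p,q]. For instance
  ∂[v_2,v_3,v_4] = [v_3,v_4] − [v_2,v_4] + [v_2,v_3],
  ∂[v_1,v_2,v_5] = [v_2,v_5] − [v_1,v_5] + [v_1,v_2].
The 12×8 boundary matrix has rank 7 and Smith normal form diag(1,1,1,1,1,1,1).

Now H_k = ker ∂_k / im ∂_{k+1}, so:

  H_0: rank C_0 − rank ∂_1 = 6 − 5 = 1, and the invariant factors of ∂_1 are all 1, so H_0 ≅ Z.
  H_1: rank ker ∂_1 − rank ∂_2 = (12 − 5) − 7 = 0, and the invariant factors of ∂_2 are all 1, so H_1 ≅ 0.
  H_2: rank ker ∂_2 − rank ∂_3 = (8 − 7) − 0 = 1, and there is no ∂_3, so H_2 ≅ Z.

(K is a triangulation of the 2-sphere S^2.)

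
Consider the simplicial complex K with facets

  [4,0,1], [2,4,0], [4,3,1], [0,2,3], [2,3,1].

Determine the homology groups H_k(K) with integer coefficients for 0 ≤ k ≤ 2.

H_0 ≅ Z,  H_1 ≅ Z,  H_2 = 0.

Take the total order 0 < 1 < 2 < 3 < 4 on the vertex set. Then K (dimension 2) consists of the simplices:

  0-simplices (5): [0], [1], [2], [3], [4]
  1-simplices (10): [0,1], [0,2], [0,3], [0,4], [1,2], [1,3], [1,4], [2,3], [2,4], [3,4]
  2-simplices (5): [0,1,4], [0,2,3], [0,2,4], [1,2,3], [1,3,4]

so the chain groups are C_0 ≅ Z^5, C_1 ≅ Z^10, C_2 ≅ Z^5.

∂_1: C_1 → C_0 sends each edge [p,q] (with p < q) to q − p. For instance
  ∂[2,4] = [4] − [2].
This gives a 5×10 integer matrix of rank 4; reducing to Smith normal form yields diagonal entries (1,1,1,1).

Boundary ∂_2: C_2 → C_1 acts by ∂[p,q,r] = [q,r] − [p,r] + [p,q]. For instance
  ∂[1,2,3] = [2,3] − [1,3] + [1,2],
  ∂[0,2,4] = [2,4] − [0,4] + [0,2].
This gives a 10×5 integer matrix of rank 5; reducing to Smith normal form yields diagonal entries (1,1,1,1,1).

From H_k ≅ ker(∂_k) / im(∂_{k+1}) we obtain:

  H_0: rank C_0 − rank ∂_1 = 5 − 4 = 1, and the invariant factors of ∂_1 are all 1, so H_0 = Z.
  H_1: rank ker ∂_1 − rank ∂_2 = (10 − 4) − 5 = 1, and the invariant factors of ∂_2 are all 1, so H_1 = Z.
  H_2: rank ker ∂_2 − rank ∂_3 = (5 − 5) − 0 = 0, and there is no ∂_3, so H_2 = 0.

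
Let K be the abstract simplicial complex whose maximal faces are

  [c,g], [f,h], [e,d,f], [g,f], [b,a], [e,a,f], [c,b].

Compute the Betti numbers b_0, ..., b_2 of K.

b_0 = 1, b_1 = 1, b_2 = 0.

K has 8 vertices, 10 edges, 2 triangles.
rank ∂_0 = 0, rank ∂_1 = 7 ⇒ b_0 = 8 − 0 − 7 = 1; all invariant factors of ∂_1 are 1 so no torsion. So H_0 ≅ Z.
rank ∂_1 = 7, rank ∂_2 = 2 ⇒ b_1 = 10 − 7 − 2 = 1; all invariant factors of ∂_2 are 1 so no torsion. So H_1 ≅ Z.
rank ∂_2 = 2, rank ∂_3 = 0 ⇒ b_2 = 2 − 2 − 0 = 0. So H_2 ≅ 0.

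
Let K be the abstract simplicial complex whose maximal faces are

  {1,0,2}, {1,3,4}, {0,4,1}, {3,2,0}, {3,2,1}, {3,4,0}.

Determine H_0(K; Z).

Fix the vertex order 0 < 1 < 2 < 3 < 4 and write every simplex with vertices in increasing order. Then dim K = 2 and the simplices of K are:

  0-simplices (5): [0], [1], [2], [3], [4]
  1-simplices (9): [0,1], [0,2], [0,3], [0,4], [1,2], [1,3], [1,4], [2,3], [3,4]
  2-simplices (6): [0,1,2], [0,1,4], [0,2,3], [0,3,4], [1,2,3], [1,3,4]

so the chain groups are C_0 ≅ Z^5, C_1 ≅ Z^9, C_2 ≅ Z^6.

The boundary map ∂_1: C_1 → C_0 sends each edge [p,q] (with p < q) to q − p.
The resulting 5×9 matrix has rank 4, and its Smith normal form has invariant factors (1,1,1,1).

The boundary map ∂_2: C_2 → C_1 acts by ∂[p,q,r] = [q,r] − [p,r] + [p,q]. For instance
  ∂[0,1,2] = [1,2] − [0,2] + [0,1],
  ∂[1,3,4] = [3,4] − [1,4] + [1,3].
This gives a 9×6 integer matrix of rank 5; reducing to Smith normal form yields diagonal entries (1,1,1,1,1).

From H_k ≅ ker(∂_k) / im(∂_{k+1}) we obtain:

  H_0: rank C_0 − rank ∂_1 = 5 − 4 = 1, and the invariant factors of ∂_1 are all 1, so H_0 = Z.

(K is a triangulation of the 2-sphere S^2.)

H_0 ≅ Z.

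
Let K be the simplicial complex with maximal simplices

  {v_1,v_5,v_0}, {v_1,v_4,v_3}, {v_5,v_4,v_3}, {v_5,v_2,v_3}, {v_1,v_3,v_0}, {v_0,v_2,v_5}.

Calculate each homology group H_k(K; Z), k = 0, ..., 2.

H_0 = Z,  H_1 = Z,  H_2 = 0.

We work with the vertex ordering v_0 < v_1 < v_2 < v_3 < v_4 < v_5. The simplices of K, each written with vertices in increasing order, are:

  0-simplices (6): [v_0], [v_1], [v_2], [v_3], [v_4], [v_5]
  1-simplices (12): [v_0,v_1], [v_0,v_2], [v_0,v_3], [v_0,v_5], [v_1,v_3], [v_1,v_4], [v_1,v_5], [v_2,v_3], [v_2,v_5], [v_3,v_4], [v_3,v_5], [v_4,v_5]
  2-simplices (6): [v_0,v_1,v_3], [v_0,v_1,v_5], [v_0,v_2,v_5], [v_1,v_3,v_4], [v_2,v_3,v_5], [v_3,v_4,v_5]

giving chain groups C_0 ≅ Z^6, C_1 ≅ Z^12, C_2 ≅ Z^6.

∂_1: C_1 → C_0 sends each edge [p,q] (with p < q) to q − p. For instance
  ∂[v_2,v_3] = [v_3] − [v_2].
This gives a 6×12 integer matrix of rank 5; reducing to Smith normal form yields diagonal entries (1,1,1,1,1).

Boundary ∂_2: C_2 → C_1 acts by ∂[p,q,r] = [q,r] − [p,r] + [p,q]. For instance
  ∂[v_3,v_4,v_5] = [v_4,v_5] − [v_3,v_5] + [v_3,v_4],
  ∂[v_0,v_1,v_3] = [v_1,v_3] − [v_0,v_3] + [v_0,v_1].
As a 12×6 matrix over Z this has rank 6, with invariant factors (1,1,1,1,1,1).

Computing H_k = (kernel of ∂_k) / (image of ∂_{k+1}):

  H_0: rank C_0 − rank ∂_1 = 6 − 5 = 1, and the invariant factors of ∂_1 are all 1, so H_0 ≅ Z.
  H_1: rank ker ∂_1 − rank ∂_2 = (12 − 5) − 6 = 1, and the invariant factors of ∂_2 are all 1, so H_1 ≅ Z.
  H_2: rank ker ∂_2 − rank ∂_3 = (6 − 6) − 0 = 0, and there is no ∂_3, so H_2 ≅ 0.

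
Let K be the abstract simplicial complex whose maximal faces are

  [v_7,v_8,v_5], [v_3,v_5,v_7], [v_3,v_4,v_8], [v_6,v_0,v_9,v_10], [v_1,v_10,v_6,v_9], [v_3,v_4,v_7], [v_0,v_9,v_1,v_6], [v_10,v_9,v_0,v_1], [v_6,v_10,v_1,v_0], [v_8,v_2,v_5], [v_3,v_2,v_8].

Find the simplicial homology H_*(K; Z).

H_0 ≅ Z^2,  H_1 ≅ Z,  H_2 = 0,  H_3 ≅ Z.

K has 11 vertices, 22 edges, 16 triangles, 5 3-simplices.
rank ∂_0 = 0, rank ∂_1 = 9 ⇒ b_0 = 11 − 0 − 9 = 2; all invariant factors of ∂_1 are 1 so no torsion. So H_0 ≅ Z^2.
rank ∂_1 = 9, rank ∂_2 = 12 ⇒ b_1 = 22 − 9 − 12 = 1; all invariant factors of ∂_2 are 1 so no torsion. So H_1 ≅ Z.
rank ∂_2 = 12, rank ∂_3 = 4 ⇒ b_2 = 16 − 12 − 4 = 0; all invariant factors of ∂_3 are 1 so no torsion. So H_2 ≅ 0.
rank ∂_3 = 4, rank ∂_4 = 0 ⇒ b_3 = 5 − 4 − 0 = 1. So H_3 ≅ Z.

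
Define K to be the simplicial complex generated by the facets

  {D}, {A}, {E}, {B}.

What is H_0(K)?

Order the vertices as A < B < D < E. Listing each simplex with vertices in this order, K has dimension 0 with simplices:

  0-simplices (4): A, B, D, E

Hence C_0 ≅ Z^4.

Now H_k = ker ∂_k / im ∂_{k+1}, so:

  H_0: rank C_0 − rank ∂_1 = 4 − 0 = 4, and there is no ∂_1, so H_0 ≅ Z^4.

(K is a triangulation of a set of 4 points.)

H_0 = Z^4.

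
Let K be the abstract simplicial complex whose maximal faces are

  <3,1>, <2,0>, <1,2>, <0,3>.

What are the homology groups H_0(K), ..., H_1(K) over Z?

Fix the vertex order 0 < 1 < 2 < 3 and write every simplex with vertices in increasing order. Then dim K = 1 and the simplices of K are:

  0-simplices (4): [0], [1], [2], [3]
  1-simplices (4): [0,2], [0,3], [1,2], [1,3]

Hence C_0 ≅ Z^4, C_1 ≅ Z^4.

The boundary map ∂_1: C_1 → C_0 maps an edge to its endpoints' difference, ∂[p,q] = q − p. For instance
  ∂[1,2] = [2] − [1].
This gives a 4×4 integer matrix of rank 3; reducing to Smith normal form yields diagonal entries (1,1,1).

Now H_k = ker ∂_k / im ∂_{k+1}, so:

  H_0: rank C_0 − rank ∂_1 = 4 − 3 = 1, and the invariant factors of ∂_1 are all 1, so H_0 = Z.
  H_1: rank ker ∂_1 − rank ∂_2 = (4 − 3) − 0 = 1, and there is no ∂_2, so H_1 = Z.

(K is a triangulation of the circle S^1.)

H_0 = Z,  H_1 = Z.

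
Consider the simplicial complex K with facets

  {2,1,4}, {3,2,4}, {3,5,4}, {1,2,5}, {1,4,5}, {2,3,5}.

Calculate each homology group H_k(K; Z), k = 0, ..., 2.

H_0 ≅ Z,  H_1 = 0,  H_2 ≅ Z.

We work with the vertex ordering 1 < 2 < 3 < 4 < 5. The simplices of K, each written with vertices in increasing order, are:

  0-simplices (5): [1], [2], [3], [4], [5]
  1-simplices (9): [1,2], [1,4], [1,5], [2,3], [2,4], [2,5], [3,4], [3,5], [4,5]
  2-simplices (6): [1,2,4], [1,2,5], [1,4,5], [2,3,4], [2,3,5], [3,4,5]

Hence C_0 ≅ Z^5, C_1 ≅ Z^9, C_2 ≅ Z^6.

Boundary ∂_1: C_1 → C_0 is given by ∂[p,q] = [q] − [p].
The resulting 5×9 matrix has rank 4, and its Smith normal form has invariant factors (1,1,1,1).

Boundary ∂_2: C_2 → C_1 sends each 2-simplex [p,q,r] to [q,r] − [p,r] + [p,q]. For instance
  ∂[1,2,4] = [2,4] − [1,4] + [1,2],
  ∂[2,3,5] = [3,5] − [2,5] + [2,3].
As a 9×6 matrix over Z this has rank 5, with invariant factors (1,1,1,1,1).

Reading off H_k = ker ∂_k / im ∂_{k+1}:

  H_0: rank C_0 − rank ∂_1 = 5 − 4 = 1, and the invariant factors of ∂_1 are all 1, so H_0 = Z.
  H_1: rank ker ∂_1 − rank ∂_2 = (9 − 4) − 5 = 0, and the invariant factors of ∂_2 are all 1, so H_1 = 0.
  H_2: rank ker ∂_2 − rank ∂_3 = (6 − 5) − 0 = 1, and there is no ∂_3, so H_2 = Z.

As a check, the Euler characteristic is 5 − 9 + 6 = 2, which agrees with 1 − 0 + 1 = 2.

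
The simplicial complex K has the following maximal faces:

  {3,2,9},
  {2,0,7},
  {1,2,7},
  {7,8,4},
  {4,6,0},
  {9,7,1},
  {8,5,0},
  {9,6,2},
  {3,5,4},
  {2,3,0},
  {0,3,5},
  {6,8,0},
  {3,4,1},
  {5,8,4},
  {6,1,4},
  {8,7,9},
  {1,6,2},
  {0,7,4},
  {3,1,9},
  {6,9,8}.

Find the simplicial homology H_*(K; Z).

H_0 = Z,  H_1 = Z × Z/2,  H_2 = 0.

K has 10 vertices, 30 edges, 20 triangles.
rank ∂_0 = 0, rank ∂_1 = 9 ⇒ b_0 = 10 − 0 − 9 = 1; all invariant factors of ∂_1 are 1 so no torsion. So H_0 = Z.
rank ∂_1 = 9, rank ∂_2 = 20 ⇒ b_1 = 30 − 9 − 20 = 1; ∂_2 has invariant factor(s) [2] giving torsion. So H_1 = Z × Z/2.
rank ∂_2 = 20, rank ∂_3 = 0 ⇒ b_2 = 20 − 20 − 0 = 0. So H_2 = 0.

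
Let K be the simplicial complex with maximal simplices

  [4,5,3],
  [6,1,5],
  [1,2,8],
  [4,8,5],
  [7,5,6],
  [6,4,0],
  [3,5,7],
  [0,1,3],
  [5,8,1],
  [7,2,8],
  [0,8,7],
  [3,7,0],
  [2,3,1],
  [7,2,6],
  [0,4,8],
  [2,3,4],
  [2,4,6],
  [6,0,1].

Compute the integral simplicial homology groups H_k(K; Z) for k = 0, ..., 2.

K has 9 vertices, 27 edges, 18 triangles.
rank ∂_0 = 0, rank ∂_1 = 8 ⇒ b_0 = 9 − 0 − 8 = 1; all invariant factors of ∂_1 are 1 so no torsion. So H_0 ≅ Z.
rank ∂_1 = 8, rank ∂_2 = 17 ⇒ b_1 = 27 − 8 − 17 = 2; all invariant factors of ∂_2 are 1 so no torsion. So H_1 ≅ Z^2.
rank ∂_2 = 17, rank ∂_3 = 0 ⇒ b_2 = 18 − 17 − 0 = 1. So H_2 ≅ Z.

H_0 ≅ Z,  H_1 ≅ Z^2,  H_2 ≅ Z.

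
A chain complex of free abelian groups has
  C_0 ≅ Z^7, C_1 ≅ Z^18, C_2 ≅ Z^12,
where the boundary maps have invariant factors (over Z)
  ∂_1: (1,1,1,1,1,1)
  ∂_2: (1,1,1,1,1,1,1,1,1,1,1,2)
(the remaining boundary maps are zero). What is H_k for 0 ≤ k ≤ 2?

H_0 = Z,  H_1 = Z/2,  H_2 = 0.

H_0: b_0 = 7 − 0 − 6 = 1; torsion from ∂_1 factors > 1: none. So H_0 = Z.
H_1: b_1 = 18 − 6 − 12 = 0; torsion from ∂_2 factors > 1: [2]. So H_1 = Z/2.
H_2: b_2 = 12 − 12 − 0 = 0; torsion from ∂_3 factors > 1: none. So H_2 = 0.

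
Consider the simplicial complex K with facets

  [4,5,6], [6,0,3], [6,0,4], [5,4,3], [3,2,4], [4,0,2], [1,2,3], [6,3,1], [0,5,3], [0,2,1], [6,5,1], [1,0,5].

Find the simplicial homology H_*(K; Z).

We work with the vertex ordering 0 < 1 < 2 < 3 < 4 < 5 < 6. The simplices of K, each written with vertices in increasing order, are:

  0-simplices (7): [0], [1], [2], [3], [4], [5], [6]
  1-simplices (18): [0,1], [0,2], [0,3], [0,4], [0,5], [0,6], [1,2], [1,3], [1,5], [1,6], [2,3], [2,4], [3,4], [3,5], [3,6], [4,5], [4,6], [5,6]
  2-simplices (12): [0,1,2], [0,1,5], [0,2,4], [0,3,5], [0,3,6], [0,4,6], [1,2,3], [1,3,6], [1,5,6], [2,3,4], [3,4,5], [4,5,6]

giving chain groups C_0 ≅ Z^7, C_1 ≅ Z^18, C_2 ≅ Z^12.

Boundary ∂_1: C_1 → C_0 is given by ∂[p,q] = [q] − [p]. For instance
  ∂[2,3] = [3] − [2].
This gives a 7×18 integer matrix of rank 6; reducing to Smith normal form yields diagonal entries (1,1,1,1,1,1).

Boundary ∂_2: C_2 → C_1 acts by ∂[p,q,r] = [q,r] − [p,r] + [p,q]. For instance
  ∂[1,2,3] = [2,3] − [1,3] + [1,2],
  ∂[0,1,5] = [1,5] − [0,5] + [0,1].
This gives a 18×12 integer matrix of rank 12; reducing to Smith normal form yields diagonal entries (1,1,1,1,1,1,1,1,1,1,1,2).

From H_k ≅ ker(∂_k) / im(∂_{k+1}) we obtain:

  H_0: rank C_0 − rank ∂_1 = 7 − 6 = 1, and the invariant factors of ∂_1 are all 1, so H_0 = Z.
  H_1: rank ker ∂_1 − rank ∂_2 = (18 − 6) − 12 = 0, and ∂_2 has invariant factor 2 > 1, so H_1 = Z/2Z.
  H_2: rank ker ∂_2 − rank ∂_3 = (12 − 12) − 0 = 0, and there is no ∂_3, so H_2 = 0.

(K is a triangulation of the real projective plane RP^2.)

H_0 ≅ Z,  H_1 ≅ Z/2Z,  H_2 = 0.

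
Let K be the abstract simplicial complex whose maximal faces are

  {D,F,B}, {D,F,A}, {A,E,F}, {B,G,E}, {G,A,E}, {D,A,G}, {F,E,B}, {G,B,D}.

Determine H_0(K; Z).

H_0 = Z.

Fix the vertex order A < B < D < E < F < G and write every simplex with vertices in increasing order. Then dim K = 2 and the simplices of K are:

  0-simplices (6): A, B, D, E, F, G
  1-simplices (12): AD, AE, AF, AG, BD, BE, BF, BG, DF, DG, EF, EG
  2-simplices (8): ADF, ADG, AEF, AEG, BDF, BDG, BEF, BEG

giving chain groups C_0 ≅ Z^6, C_1 ≅ Z^12, C_2 ≅ Z^8.

Boundary ∂_1: C_1 → C_0 is given by ∂[p,q] = [q] − [p]. For instance
  ∂AG = G − A.
The resulting 6×12 matrix has rank 5, and its Smith normal form has invariant factors (1,1,1,1,1).

Boundary ∂_2: C_2 → C_1 acts by ∂[p,q,r] = [q,r] − [p,r] + [p,q]. For instance
  ∂BDF = DF − BF + BD,
  ∂ADG = DG − AG + AD.
As a 12×8 matrix over Z this has rank 7, with invariant factors (1,1,1,1,1,1,1).

From H_k ≅ ker(∂_k) / im(∂_{k+1}) we obtain:

  H_0: rank C_0 − rank ∂_1 = 6 − 5 = 1, and the invariant factors of ∂_1 are all 1, so H_0 ≅ Z.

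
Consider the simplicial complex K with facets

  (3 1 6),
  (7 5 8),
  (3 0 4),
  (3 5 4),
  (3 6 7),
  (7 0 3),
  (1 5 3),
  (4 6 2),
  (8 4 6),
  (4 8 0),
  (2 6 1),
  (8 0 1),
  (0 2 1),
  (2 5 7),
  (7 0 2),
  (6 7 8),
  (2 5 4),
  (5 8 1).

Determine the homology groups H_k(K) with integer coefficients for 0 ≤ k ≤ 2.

We work with the vertex ordering 0 < 1 < 2 < 3 < 4 < 5 < 6 < 7 < 8. The simplices of K, each written with vertices in increasing order, are:

  0-simplices (9): [0], [1], [2], [3], [4], [5], [6], [7], [8]
  1-simplices (27): (27 of them)
  2-simplices (18): [0,1,2], [0,1,8], [0,2,7], [0,3,4], [0,3,7], [0,4,8], [1,2,6], [1,3,5], [1,3,6], [1,5,8], [2,4,5], [2,4,6], [2,5,7], [3,4,5], [3,6,7], [4,6,8], [5,7,8], [6,7,8]

so the chain groups are C_0 ≅ Z^9, C_1 ≅ Z^27, C_2 ≅ Z^18.

∂_1: C_1 → C_0 is given by ∂[p,q] = [q] − [p].
This gives a 9×27 integer matrix of rank 8; reducing to Smith normal form yields diagonal entries (1,1,1,1,1,1,1,1).

∂_2: C_2 → C_1 sends each 2-simplex [p,q,r] to [q,r] − [p,r] + [p,q]. For instance
  ∂[1,3,6] = [3,6] − [1,6] + [1,3],
  ∂[1,3,5] = [3,5] − [1,5] + [1,3].
As a 27×18 matrix over Z this has rank 17, with invariant factors (1,1,1,1,1,1,1,1,1,1,1,1,1,1,1,1,1).

Reading off H_k = ker ∂_k / im ∂_{k+1}:

  H_0: rank C_0 − rank ∂_1 = 9 − 8 = 1, and the invariant factors of ∂_1 are all 1, so H_0 ≅ Z.
  H_1: rank ker ∂_1 − rank ∂_2 = (27 − 8) − 17 = 2, and the invariant factors of ∂_2 are all 1, so H_1 ≅ Z^2.
  H_2: rank ker ∂_2 − rank ∂_3 = (18 − 17) − 0 = 1, and there is no ∂_3, so H_2 ≅ Z.

H_0 ≅ Z,  H_1 ≅ Z^2,  H_2 ≅ Z.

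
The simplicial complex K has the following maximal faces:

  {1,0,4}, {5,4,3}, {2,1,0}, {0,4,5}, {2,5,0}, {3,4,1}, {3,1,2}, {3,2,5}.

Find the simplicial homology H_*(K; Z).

H_0 ≅ Z,  H_1 = 0,  H_2 ≅ Z.

Order the vertices as 0 < 1 < 2 < 3 < 4 < 5. Listing each simplex with vertices in this order, K has dimension 2 with simplices:

  0-simplices (6): [0], [1], [2], [3], [4], [5]
  1-simplices (12): [0,1], [0,2], [0,4], [0,5], [1,2], [1,3], [1,4], [2,3], [2,5], [3,4], [3,5], [4,5]
  2-simplices (8): [0,1,2], [0,1,4], [0,2,5], [0,4,5], [1,2,3], [1,3,4], [2,3,5], [3,4,5]

so the chain groups are C_0 ≅ Z^6, C_1 ≅ Z^12, C_2 ≅ Z^8.

∂_1: C_1 → C_0 maps an edge to its endpoints' difference, ∂[p,q] = q − p.
The resulting 6×12 matrix has rank 5, and its Smith normal form has invariant factors (1,1,1,1,1).

Boundary ∂_2: C_2 → C_1 maps a triangle to the signed sum of its edges. For instance
  ∂[1,2,3] = [2,3] − [1,3] + [1,2],
  ∂[0,1,4] = [1,4] − [0,4] + [0,1].
As a 12×8 matrix over Z this has rank 7, with invariant factors (1,1,1,1,1,1,1).

Reading off H_k = ker ∂_k / im ∂_{k+1}:

  H_0: rank C_0 − rank ∂_1 = 6 − 5 = 1, and the invariant factors of ∂_1 are all 1, so H_0 = Z.
  H_1: rank ker ∂_1 − rank ∂_2 = (12 − 5) − 7 = 0, and the invariant factors of ∂_2 are all 1, so H_1 = 0.
  H_2: rank ker ∂_2 − rank ∂_3 = (8 − 7) − 0 = 1, and there is no ∂_3, so H_2 = Z.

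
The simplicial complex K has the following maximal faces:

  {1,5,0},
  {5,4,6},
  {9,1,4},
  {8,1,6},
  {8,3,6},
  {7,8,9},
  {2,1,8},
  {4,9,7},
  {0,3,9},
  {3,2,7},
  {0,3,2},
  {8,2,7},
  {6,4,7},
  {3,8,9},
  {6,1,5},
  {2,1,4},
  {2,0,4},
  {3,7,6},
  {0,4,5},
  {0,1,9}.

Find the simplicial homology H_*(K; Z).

H_0 ≅ Z,  H_1 ≅ Z × Z/2,  H_2 = 0.

K has 10 vertices, 30 edges, 20 triangles.
rank ∂_0 = 0, rank ∂_1 = 9 ⇒ b_0 = 10 − 0 − 9 = 1; all invariant factors of ∂_1 are 1 so no torsion. So H_0 = Z.
rank ∂_1 = 9, rank ∂_2 = 20 ⇒ b_1 = 30 − 9 − 20 = 1; ∂_2 has invariant factor(s) [2] giving torsion. So H_1 = Z × Z/2.
rank ∂_2 = 20, rank ∂_3 = 0 ⇒ b_2 = 20 − 20 − 0 = 0. So H_2 = 0.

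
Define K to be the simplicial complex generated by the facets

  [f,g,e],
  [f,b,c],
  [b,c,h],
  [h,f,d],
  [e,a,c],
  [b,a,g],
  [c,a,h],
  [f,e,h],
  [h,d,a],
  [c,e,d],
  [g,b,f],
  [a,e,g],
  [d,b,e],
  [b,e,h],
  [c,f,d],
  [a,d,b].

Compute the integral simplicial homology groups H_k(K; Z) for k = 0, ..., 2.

Order the vertices as a < b < c < d < e < f < g < h. Listing each simplex with vertices in this order, K has dimension 2 with simplices:

  0-simplices (8): a, b, c, d, e, f, g, h
  1-simplices (24): ab, ac, ad, ae, ag, ah, bc, bd, be, bf, bg, bh, cd, ce, cf, ch, de, df, dh, ef, eg, eh, fg, fh
  2-simplices (16): abd, abg, ace, ach, adh, aeg, bcf, bch, bde, beh, bfg, cde, cdf, dfh, efg, efh

so the chain groups are C_0 ≅ Z^8, C_1 ≅ Z^24, C_2 ≅ Z^16.

Boundary ∂_1: C_1 → C_0 is given by ∂[p,q] = [q] − [p]. For instance
  ∂df = f − d.
The resulting 8×24 matrix has rank 7, and its Smith normal form has invariant factors (1,1,1,1,1,1,1).

The boundary map ∂_2: C_2 → C_1 acts by ∂[p,q,r] = [q,r] − [p,r] + [p,q]. For instance
  ∂beh = eh − bh + be,
  ∂aeg = eg − ag + ae.
The 24×16 boundary matrix has rank 15 and Smith normal form diag(1,1,1,1,1,1,1,1,1,1,1,1,1,1,1).

Now H_k = ker ∂_k / im ∂_{k+1}, so:

  H_0: rank C_0 − rank ∂_1 = 8 − 7 = 1, and the invariant factors of ∂_1 are all 1, so H_0 ≅ Z.
  H_1: rank ker ∂_1 − rank ∂_2 = (24 − 7) − 15 = 2, and the invariant factors of ∂_2 are all 1, so H_1 ≅ Z^2.
  H_2: rank ker ∂_2 − rank ∂_3 = (16 − 15) − 0 = 1, and there is no ∂_3, so H_2 ≅ Z.

H_0 ≅ Z,  H_1 ≅ Z^2,  H_2 ≅ Z.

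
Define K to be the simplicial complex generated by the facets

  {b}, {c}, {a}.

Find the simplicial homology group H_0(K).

H_0 ≅ Z^3.

We work with the vertex ordering a < b < c. The simplices of K, each written with vertices in increasing order, are:

  0-simplices (3): a, b, c

Hence C_0 ≅ Z^3.

Reading off H_k = ker ∂_k / im ∂_{k+1}:

  H_0: rank C_0 − rank ∂_1 = 3 − 0 = 3, and there is no ∂_1, so H_0 ≅ Z^3.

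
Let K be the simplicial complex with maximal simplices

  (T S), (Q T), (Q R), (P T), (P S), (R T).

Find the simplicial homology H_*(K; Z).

Order the vertices as P < Q < R < S < T. Listing each simplex with vertices in this order, K has dimension 1 with simplices:

  0-simplices (5): P, Q, R, S, T
  1-simplices (6): PS, PT, QR, QT, RT, ST

so the chain groups are C_0 ≅ Z^5, C_1 ≅ Z^6.

The boundary map ∂_1: C_1 → C_0 sends each edge [p,q] (with p < q) to q − p.
This gives a 5×6 integer matrix of rank 4; reducing to Smith normal form yields diagonal entries (1,1,1,1).

Now H_k = ker ∂_k / im ∂_{k+1}, so:

  H_0: rank C_0 − rank ∂_1 = 5 − 4 = 1, and the invariant factors of ∂_1 are all 1, so H_0 ≅ Z.
  H_1: rank ker ∂_1 − rank ∂_2 = (6 − 4) − 0 = 2, and there is no ∂_2, so H_1 ≅ Z^2.

As a check, the Euler characteristic is 5 − 6 = -1, which agrees with 1 − 2 = -1.

H_0 ≅ Z,  H_1 ≅ Z^2.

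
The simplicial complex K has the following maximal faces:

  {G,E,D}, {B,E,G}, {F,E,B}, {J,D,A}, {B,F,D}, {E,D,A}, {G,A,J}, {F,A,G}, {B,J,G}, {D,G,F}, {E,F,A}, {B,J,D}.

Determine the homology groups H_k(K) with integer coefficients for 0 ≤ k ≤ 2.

Take the total order A < B < D < E < F < G < J on the vertex set. Then K (dimension 2) consists of the simplices:

  0-simplices (7): A, B, D, E, F, G, J
  1-simplices (18): AD, AE, AF, AG, AJ, BD, BE, BF, BG, BJ, DE, DF, DG, DJ, EF, EG, FG, GJ
  2-simplices (12): ADE, ADJ, AEF, AFG, AGJ, BDF, BDJ, BEF, BEG, BGJ, DEG, DFG

giving chain groups C_0 ≅ Z^7, C_1 ≅ Z^18, C_2 ≅ Z^12.

The boundary map ∂_1: C_1 → C_0 is given by ∂[p,q] = [q] − [p].
The 7×18 boundary matrix has rank 6 and Smith normal form diag(1,1,1,1,1,1).

∂_2: C_2 → C_1 maps a triangle to the signed sum of its edges. For instance
  ∂DEG = EG − DG + DE,
  ∂BEG = EG − BG + BE.
The resulting 18×12 matrix has rank 12, and its Smith normal form has invariant factors (1,1,1,1,1,1,1,1,1,1,1,2).

From H_k ≅ ker(∂_k) / im(∂_{k+1}) we obtain:

  H_0: rank C_0 − rank ∂_1 = 7 − 6 = 1, and the invariant factors of ∂_1 are all 1, so H_0 = Z.
  H_1: rank ker ∂_1 − rank ∂_2 = (18 − 6) − 12 = 0, and ∂_2 has invariant factor 2 > 1, so H_1 = Z/2.
  H_2: rank ker ∂_2 − rank ∂_3 = (12 − 12) − 0 = 0, and there is no ∂_3, so H_2 = 0.

H_0 ≅ Z,  H_1 ≅ Z/2,  H_2 = 0.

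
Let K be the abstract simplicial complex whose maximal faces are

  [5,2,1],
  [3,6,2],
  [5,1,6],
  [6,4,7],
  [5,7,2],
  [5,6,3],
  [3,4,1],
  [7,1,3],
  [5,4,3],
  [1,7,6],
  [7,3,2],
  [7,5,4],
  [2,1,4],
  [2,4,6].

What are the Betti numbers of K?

K has 7 vertices, 21 edges, 14 triangles.
rank ∂_0 = 0, rank ∂_1 = 6 ⇒ b_0 = 7 − 0 − 6 = 1; all invariant factors of ∂_1 are 1 so no torsion. So H_0 ≅ Z.
rank ∂_1 = 6, rank ∂_2 = 13 ⇒ b_1 = 21 − 6 − 13 = 2; all invariant factors of ∂_2 are 1 so no torsion. So H_1 ≅ Z^2.
rank ∂_2 = 13, rank ∂_3 = 0 ⇒ b_2 = 14 − 13 − 0 = 1. So H_2 ≅ Z.

b_0 = 1, b_1 = 2, b_2 = 1.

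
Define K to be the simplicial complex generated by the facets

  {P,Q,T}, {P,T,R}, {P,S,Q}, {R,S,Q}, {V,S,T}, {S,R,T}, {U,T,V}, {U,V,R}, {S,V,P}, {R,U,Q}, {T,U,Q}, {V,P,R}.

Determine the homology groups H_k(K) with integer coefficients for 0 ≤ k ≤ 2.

H_0 = Z,  H_1 = Z_2,  H_2 = 0.

We work with the vertex ordering P < Q < R < S < T < U < V. The simplices of K, each written with vertices in increasing order, are:

  0-simplices (7): P, Q, R, S, T, U, V
  1-simplices (18): PQ, PR, PS, PT, PV, QR, QS, QT, QU, RS, RT, RU, RV, ST, SV, TU, TV, UV
  2-simplices (12): PQS, PQT, PRT, PRV, PSV, QRS, QRU, QTU, RST, RUV, STV, TUV

Hence C_0 ≅ Z^7, C_1 ≅ Z^18, C_2 ≅ Z^12.

Boundary ∂_1: C_1 → C_0 sends each edge [p,q] (with p < q) to q − p. For instance
  ∂QS = S − Q.
As a 7×18 matrix over Z this has rank 6, with invariant factors (1,1,1,1,1,1).

∂_2: C_2 → C_1 sends each 2-simplex [p,q,r] to [q,r] − [p,r] + [p,q]. For instance
  ∂PRV = RV − PV + PR,
  ∂QRU = RU − QU + QR.
This gives a 18×12 integer matrix of rank 12; reducing to Smith normal form yields diagonal entries (1,1,1,1,1,1,1,1,1,1,1,2).

From H_k ≅ ker(∂_k) / im(∂_{k+1}) we obtain:

  H_0: rank C_0 − rank ∂_1 = 7 − 6 = 1, and the invariant factors of ∂_1 are all 1, so H_0 ≅ Z.
  H_1: rank ker ∂_1 − rank ∂_2 = (18 − 6) − 12 = 0, and ∂_2 has invariant factor 2 > 1, so H_1 ≅ Z_2.
  H_2: rank ker ∂_2 − rank ∂_3 = (12 − 12) − 0 = 0, and there is no ∂_3, so H_2 ≅ 0.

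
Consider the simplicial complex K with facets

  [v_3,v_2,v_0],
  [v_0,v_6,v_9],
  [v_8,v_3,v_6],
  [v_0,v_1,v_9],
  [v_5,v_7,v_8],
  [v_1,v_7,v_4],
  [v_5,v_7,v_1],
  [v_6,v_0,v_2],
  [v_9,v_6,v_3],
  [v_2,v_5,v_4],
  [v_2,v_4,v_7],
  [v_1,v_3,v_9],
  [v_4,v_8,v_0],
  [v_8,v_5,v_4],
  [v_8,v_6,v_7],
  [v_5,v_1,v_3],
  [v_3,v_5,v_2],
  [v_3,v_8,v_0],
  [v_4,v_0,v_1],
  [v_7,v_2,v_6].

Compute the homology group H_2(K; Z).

H_2 = 0.

Take the total order v_0 < v_1 < v_2 < v_3 < v_4 < v_5 < v_6 < v_7 < v_8 < v_9 on the vertex set. Then K (dimension 2) consists of the simplices:

  0-simplices (10): [v_0], [v_1], [v_2], [v_3], [v_4], [v_5], [v_6], [v_7], [v_8], [v_9]
  1-simplices (30): (30 of them)
  2-simplices (20): (20 of them)

so the chain groups are C_0 ≅ Z^10, C_1 ≅ Z^30, C_2 ≅ Z^20.

Boundary ∂_1: C_1 → C_0 sends each edge [p,q] (with p < q) to q − p.
This gives a 10×30 integer matrix of rank 9; reducing to Smith normal form yields diagonal entries (1,1,1,1,1,1,1,1,1).

The boundary map ∂_2: C_2 → C_1 sends each 2-simplex [p,q,r] to [q,r] − [p,r] + [p,q]. For instance
  ∂[v_6,v_7,v_8] = [v_7,v_8] − [v_6,v_8] + [v_6,v_7],
  ∂[v_2,v_4,v_7] = [v_4,v_7] − [v_2,v_7] + [v_2,v_4].
As a 30×20 matrix over Z this has rank 20, with invariant factors (1,1,1,1,1,1,1,1,1,1,1,1,1,1,1,1,1,1,1,2).

Now H_k = ker ∂_k / im ∂_{k+1}, so:

  H_2: rank ker ∂_2 − rank ∂_3 = (20 − 20) − 0 = 0, and there is no ∂_3, so H_2 ≅ 0.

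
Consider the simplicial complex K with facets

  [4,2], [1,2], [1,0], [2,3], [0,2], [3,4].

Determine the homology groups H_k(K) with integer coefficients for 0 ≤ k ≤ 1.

H_0 = Z,  H_1 = Z^2.

Order the vertices as 0 < 1 < 2 < 3 < 4. Listing each simplex with vertices in this order, K has dimension 1 with simplices:

  0-simplices (5): [0], [1], [2], [3], [4]
  1-simplices (6): [0,1], [0,2], [1,2], [2,3], [2,4], [3,4]

giving chain groups C_0 ≅ Z^5, C_1 ≅ Z^6.

Boundary ∂_1: C_1 → C_0 is given by ∂[p,q] = [q] − [p]. For instance
  ∂[1,2] = [2] − [1].
The 5×6 boundary matrix has rank 4 and Smith normal form diag(1,1,1,1).

From H_k ≅ ker(∂_k) / im(∂_{k+1}) we obtain:

  H_0: rank C_0 − rank ∂_1 = 5 − 4 = 1, and the invariant factors of ∂_1 are all 1, so H_0 ≅ Z.
  H_1: rank ker ∂_1 − rank ∂_2 = (6 − 4) − 0 = 2, and there is no ∂_2, so H_1 ≅ Z^2.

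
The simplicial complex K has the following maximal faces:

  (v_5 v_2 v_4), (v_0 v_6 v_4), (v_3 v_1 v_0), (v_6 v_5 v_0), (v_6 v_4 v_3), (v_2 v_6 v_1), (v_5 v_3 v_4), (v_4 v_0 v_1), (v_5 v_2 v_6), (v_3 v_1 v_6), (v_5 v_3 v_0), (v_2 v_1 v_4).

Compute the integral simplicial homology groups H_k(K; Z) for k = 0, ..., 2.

We work with the vertex ordering v_0 < v_1 < v_2 < v_3 < v_4 < v_5 < v_6. The simplices of K, each written with vertices in increasing order, are:

  0-simplices (7): [v_0], [v_1], [v_2], [v_3], [v_4], [v_5], [v_6]
  1-simplices (18): (18 of them)
  2-simplices (12): (12 of them)

so the chain groups are C_0 ≅ Z^7, C_1 ≅ Z^18, C_2 ≅ Z^12.

The boundary map ∂_1: C_1 → C_0 maps an edge to its endpoints' difference, ∂[p,q] = q − p. For instance
  ∂[v_0,v_1] = [v_1] − [v_0].
This gives a 7×18 integer matrix of rank 6; reducing to Smith normal form yields diagonal entries (1,1,1,1,1,1).

The boundary map ∂_2: C_2 → C_1 maps a triangle to the signed sum of its edges. For instance
  ∂[v_1,v_3,v_6] = [v_3,v_6] − [v_1,v_6] + [v_1,v_3],
  ∂[v_2,v_5,v_6] = [v_5,v_6] − [v_2,v_6] + [v_2,v_5].
The resulting 18×12 matrix has rank 12, and its Smith normal form has invariant factors (1,1,1,1,1,1,1,1,1,1,1,2).

Reading off H_k = ker ∂_k / im ∂_{k+1}:

  H_0: rank C_0 − rank ∂_1 = 7 − 6 = 1, and the invariant factors of ∂_1 are all 1, so H_0 = Z.
  H_1: rank ker ∂_1 − rank ∂_2 = (18 − 6) − 12 = 0, and ∂_2 has invariant factor 2 > 1, so H_1 = Z/2Z.
  H_2: rank ker ∂_2 − rank ∂_3 = (12 − 12) − 0 = 0, and there is no ∂_3, so H_2 = 0.

As a check, the Euler characteristic is 7 − 18 + 12 = 1, which agrees with 1 − 0 + 0 = 1.
(K is a triangulation of the real projective plane RP^2.)

H_0 ≅ Z,  H_1 ≅ Z/2Z,  H_2 = 0.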